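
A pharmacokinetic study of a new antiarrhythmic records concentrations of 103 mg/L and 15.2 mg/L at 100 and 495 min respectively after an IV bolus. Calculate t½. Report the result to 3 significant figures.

143 minutes

k = ln(C₁/C₂) / (t₂ − t₁) = ln(103/15.2) / (495 − 100)
  = 1.913 / 395.0 = 0.004844 min⁻¹
t½ = ln 2 / k = ln 2 / 0.004844 ≈ 143 minutes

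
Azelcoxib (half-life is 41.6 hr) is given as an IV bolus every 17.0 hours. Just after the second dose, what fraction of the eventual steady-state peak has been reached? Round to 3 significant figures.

k = ln 2 / 41.6 = 0.01666 hr⁻¹
f_n = 1 − e^(−nkτ) = 1 − e^(−2 × 0.01666 × 17.0) = 1 − e^(−0.5665) = 1 − 0.5675 ≈ 0.432

0.432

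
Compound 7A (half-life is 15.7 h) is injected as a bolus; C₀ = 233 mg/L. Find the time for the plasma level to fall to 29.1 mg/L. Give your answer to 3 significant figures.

k = ln 2 / 15.7 = 0.04415 h⁻¹
C(t) = C₀ e^(−kt)  ⇒  t = ln(C₀/C) / k
t = ln(233/29.1) / 0.04415 = 2.080 / 0.04415 ≈ 47.1 hours

47.1 hours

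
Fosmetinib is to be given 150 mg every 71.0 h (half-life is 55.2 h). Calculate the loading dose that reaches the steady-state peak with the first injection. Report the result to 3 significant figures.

254 mg

k = ln 2 / 55.2 = 0.01256 h⁻¹
Accumulation ratio R = 1 / (1 − e^(−kτ)) = 1 / (1 − e^(−0.01256×71.0)) = 1 / (1 − 0.4100) = 1.695
Loading dose = maintenance dose × R = 150 × 1.695 ≈ 254 mg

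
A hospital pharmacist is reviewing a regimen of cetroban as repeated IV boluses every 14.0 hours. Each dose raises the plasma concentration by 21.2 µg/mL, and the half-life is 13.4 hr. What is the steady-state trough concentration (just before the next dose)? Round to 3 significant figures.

k = ln 2 / 13.4 = 0.05173 hr⁻¹
Fraction remaining after one interval: e^(−kτ) = e^(−0.05173 × 14.0) = 0.4847
R = 1 / (1 − 0.4847) = 1.941
Css,max = 21.2 × 1.941 = 41.14 µg/mL
Css,min = Css,max × e^(−kτ) = 41.14 × 0.4847 ≈ 19.9 µg/mL

19.9 µg/mL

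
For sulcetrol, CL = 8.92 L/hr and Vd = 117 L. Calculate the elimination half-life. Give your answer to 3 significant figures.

9.09 hours

k = CL / V = 8.92 / 117 = 0.07624 hr⁻¹
t½ = ln 2 / k = ln 2 / 0.07624 ≈ 9.09 hours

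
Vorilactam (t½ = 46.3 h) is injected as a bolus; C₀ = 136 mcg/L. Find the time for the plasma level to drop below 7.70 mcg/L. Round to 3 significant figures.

k = ln 2 / 46.3 = 0.01497 h⁻¹
C(t) = C₀ e^(−kt)  ⇒  t = ln(C₀/C) / k
t = ln(136/7.70) / 0.01497 = 2.871 / 0.01497 ≈ 192 hours

192 hours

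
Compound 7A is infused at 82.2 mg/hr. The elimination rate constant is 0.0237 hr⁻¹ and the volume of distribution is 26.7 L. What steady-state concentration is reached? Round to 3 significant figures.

130 µg/mL

CL = k · V = 0.0237 × 26.7 = 0.6328 L/hr
Css = rate / CL = 82.2 / 0.6328 ≈ 130 µg/mL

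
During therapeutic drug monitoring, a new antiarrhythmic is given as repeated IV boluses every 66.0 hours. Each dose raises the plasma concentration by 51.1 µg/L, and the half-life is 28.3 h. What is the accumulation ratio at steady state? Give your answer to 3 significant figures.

k = ln 2 / 28.3 = 0.02449 h⁻¹
Fraction remaining after one interval: e^(−kτ) = e^(−0.02449 × 66.0) = 0.1986
R = 1 / (1 − 0.1986) = 1 / 0.8014 ≈ 1.25

1.25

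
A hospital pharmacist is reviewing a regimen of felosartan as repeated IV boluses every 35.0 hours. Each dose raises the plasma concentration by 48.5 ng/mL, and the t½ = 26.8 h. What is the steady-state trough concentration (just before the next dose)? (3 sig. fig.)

k = ln 2 / 26.8 = 0.02586 h⁻¹
Fraction remaining after one interval: e^(−kτ) = e^(−0.02586 × 35.0) = 0.4044
R = 1 / (1 − 0.4044) = 1.679
Css,max = 48.5 × 1.679 = 81.44 ng/mL
Css,min = Css,max × e^(−kτ) = 81.44 × 0.4044 ≈ 32.9 ng/mL

32.9 ng/mL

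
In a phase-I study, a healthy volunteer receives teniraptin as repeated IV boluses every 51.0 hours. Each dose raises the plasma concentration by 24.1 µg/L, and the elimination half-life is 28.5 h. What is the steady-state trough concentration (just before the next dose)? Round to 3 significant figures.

9.81 µg/L

k = ln 2 / 28.5 = 0.02432 h⁻¹
Fraction remaining after one interval: e^(−kτ) = e^(−0.02432 × 51.0) = 0.2893
R = 1 / (1 − 0.2893) = 1.407
Css,max = 24.1 × 1.407 = 33.91 µg/L
Css,min = Css,max × e^(−kτ) = 33.91 × 0.2893 ≈ 9.81 µg/L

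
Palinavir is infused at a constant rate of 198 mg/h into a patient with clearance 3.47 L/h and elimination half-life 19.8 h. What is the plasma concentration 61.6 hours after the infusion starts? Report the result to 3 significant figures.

50.5 mg/L

Css = rate / CL = 198 / 3.47 = 57.06 mg/L
k = ln 2 / 19.8 = 0.03501 h⁻¹
C(t) = Css (1 − e^(−kt)) = 57.06 × (1 − e^(−2.156)) = 57.06 × 0.8843 ≈ 50.5 mg/L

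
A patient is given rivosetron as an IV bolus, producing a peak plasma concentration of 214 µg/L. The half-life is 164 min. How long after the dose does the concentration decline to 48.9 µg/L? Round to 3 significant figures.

349 minutes

k = ln 2 / 164 = 0.004227 min⁻¹
C(t) = C₀ e^(−kt)  ⇒  t = ln(C₀/C) / k
t = ln(214/48.9) / 0.004227 = 1.476 / 0.004227 ≈ 349 minutes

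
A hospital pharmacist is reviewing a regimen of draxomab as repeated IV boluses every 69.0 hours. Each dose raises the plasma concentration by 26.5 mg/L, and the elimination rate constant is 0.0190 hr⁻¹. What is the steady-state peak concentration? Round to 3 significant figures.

Fraction remaining after one interval: e^(−kτ) = e^(−0.01900 × 69.0) = 0.2696
R = 1 / (1 − 0.2696) = 1.369
Css,max = 26.5 × 1.369 ≈ 36.3 mg/L

36.3 mg/L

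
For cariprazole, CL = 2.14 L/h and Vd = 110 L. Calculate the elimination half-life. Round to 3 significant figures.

k = CL / V = 2.14 / 110 = 0.01945 h⁻¹
t½ = ln 2 / k = ln 2 / 0.01945 ≈ 35.6 hours

35.6 hours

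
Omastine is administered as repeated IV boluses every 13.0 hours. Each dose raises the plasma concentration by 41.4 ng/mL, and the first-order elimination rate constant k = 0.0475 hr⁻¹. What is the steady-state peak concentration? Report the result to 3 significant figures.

89.9 ng/mL

Fraction remaining after one interval: e^(−kτ) = e^(−0.04750 × 13.0) = 0.5393
R = 1 / (1 − 0.5393) = 2.171
Css,max = 41.4 × 2.171 ≈ 89.9 ng/mL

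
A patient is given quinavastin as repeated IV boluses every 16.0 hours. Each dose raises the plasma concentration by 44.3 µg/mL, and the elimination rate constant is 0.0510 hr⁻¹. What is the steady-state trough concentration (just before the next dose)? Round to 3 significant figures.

35.1 µg/mL

Fraction remaining after one interval: e^(−kτ) = e^(−0.05100 × 16.0) = 0.4422
R = 1 / (1 − 0.4422) = 1.793
Css,max = 44.3 × 1.793 = 79.42 µg/mL
Css,min = Css,max × e^(−kτ) = 79.42 × 0.4422 ≈ 35.1 µg/mL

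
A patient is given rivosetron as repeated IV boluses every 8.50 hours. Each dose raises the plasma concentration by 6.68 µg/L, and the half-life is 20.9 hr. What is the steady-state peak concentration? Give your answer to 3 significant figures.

27.2 µg/L

k = ln 2 / 20.9 = 0.03316 hr⁻¹
Fraction remaining after one interval: e^(−kτ) = e^(−0.03316 × 8.50) = 0.7543
R = 1 / (1 − 0.7543) = 4.071
Css,max = 6.68 × 4.071 ≈ 27.2 µg/L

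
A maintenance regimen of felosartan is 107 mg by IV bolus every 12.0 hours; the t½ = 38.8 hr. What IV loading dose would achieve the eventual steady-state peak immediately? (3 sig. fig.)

555 mg

k = ln 2 / 38.8 = 0.01786 hr⁻¹
Accumulation ratio R = 1 / (1 − e^(−kτ)) = 1 / (1 − e^(−0.01786×12.0)) = 1 / (1 − 0.8070) = 5.183
Loading dose = maintenance dose × R = 107 × 5.183 ≈ 555 mg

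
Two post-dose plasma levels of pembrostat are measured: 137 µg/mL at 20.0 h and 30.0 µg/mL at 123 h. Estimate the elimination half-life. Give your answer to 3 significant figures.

47.0 hours

k = ln(C₁/C₂) / (t₂ − t₁) = ln(137/30.0) / (123 − 20.0)
  = 1.519 / 103.0 = 0.01475 h⁻¹
t½ = ln 2 / k = ln 2 / 0.01475 ≈ 47.0 hours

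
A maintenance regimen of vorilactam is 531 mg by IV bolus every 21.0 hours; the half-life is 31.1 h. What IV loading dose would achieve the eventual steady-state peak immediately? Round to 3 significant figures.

k = ln 2 / 31.1 = 0.02229 h⁻¹
Accumulation ratio R = 1 / (1 − e^(−kτ)) = 1 / (1 − e^(−0.02229×21.0)) = 1 / (1 − 0.6262) = 2.675
Loading dose = maintenance dose × R = 531 × 2.675 ≈ 1420 mg

1420 mg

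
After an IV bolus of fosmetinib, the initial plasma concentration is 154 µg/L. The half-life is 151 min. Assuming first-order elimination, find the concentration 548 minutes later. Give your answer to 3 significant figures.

12.4 µg/L

k = ln 2 / 151 = 0.004590 min⁻¹
C(t) = C₀ e^(−kt) = 154 × e^(−0.004590 × 548) = 154 × e^(−2.516) = 154 × 0.08082 ≈ 12.4 µg/L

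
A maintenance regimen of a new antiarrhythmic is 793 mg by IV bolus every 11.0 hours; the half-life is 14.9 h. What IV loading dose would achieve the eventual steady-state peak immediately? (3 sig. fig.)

1980 mg

k = ln 2 / 14.9 = 0.04652 h⁻¹
Accumulation ratio R = 1 / (1 − e^(−kτ)) = 1 / (1 − e^(−0.04652×11.0)) = 1 / (1 − 0.5995) = 2.497
Loading dose = maintenance dose × R = 793 × 2.497 ≈ 1980 mg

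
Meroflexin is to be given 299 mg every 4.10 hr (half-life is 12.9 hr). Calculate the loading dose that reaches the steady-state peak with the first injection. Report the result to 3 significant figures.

k = ln 2 / 12.9 = 0.05373 hr⁻¹
Accumulation ratio R = 1 / (1 − e^(−kτ)) = 1 / (1 − e^(−0.05373×4.10)) = 1 / (1 − 0.8023) = 5.058
Loading dose = maintenance dose × R = 299 × 5.058 ≈ 1510 mg

1510 mg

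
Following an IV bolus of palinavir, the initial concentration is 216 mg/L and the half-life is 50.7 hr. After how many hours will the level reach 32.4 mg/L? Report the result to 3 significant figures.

139 hours

k = ln 2 / 50.7 = 0.01367 hr⁻¹
C(t) = C₀ e^(−kt)  ⇒  t = ln(C₀/C) / k
t = ln(216/32.4) / 0.01367 = 1.897 / 0.01367 ≈ 139 hours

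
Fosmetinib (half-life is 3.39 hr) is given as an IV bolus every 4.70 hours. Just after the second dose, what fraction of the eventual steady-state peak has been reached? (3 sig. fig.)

k = ln 2 / 3.39 = 0.2045 hr⁻¹
f_n = 1 − e^(−nkτ) = 1 − e^(−2 × 0.2045 × 4.70) = 1 − e^(−1.922) = 1 − 0.1463 ≈ 0.854

0.854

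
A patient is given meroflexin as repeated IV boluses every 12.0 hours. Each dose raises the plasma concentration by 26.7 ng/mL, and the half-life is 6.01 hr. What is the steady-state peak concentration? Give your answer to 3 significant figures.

35.6 ng/mL

k = ln 2 / 6.01 = 0.1153 hr⁻¹
Fraction remaining after one interval: e^(−kτ) = e^(−0.1153 × 12.0) = 0.2506
R = 1 / (1 − 0.2506) = 1.334
Css,max = 26.7 × 1.334 ≈ 35.6 ng/mL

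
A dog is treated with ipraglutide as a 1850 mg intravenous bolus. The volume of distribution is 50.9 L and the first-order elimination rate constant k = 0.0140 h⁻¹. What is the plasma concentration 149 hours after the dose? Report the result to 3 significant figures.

C₀ = dose / V = 1850 / 50.9 = 36.35 µg/mL
C(t) = C₀ e^(−kt) = 36.35 × e^(−0.01400 × 149) = 36.35 × e^(−2.086) = 36.35 × 0.1242 ≈ 4.51 µg/mL

4.51 µg/mL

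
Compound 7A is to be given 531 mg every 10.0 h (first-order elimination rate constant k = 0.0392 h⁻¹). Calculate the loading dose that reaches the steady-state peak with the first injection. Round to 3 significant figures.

Accumulation ratio R = 1 / (1 − e^(−kτ)) = 1 / (1 − e^(−0.03920×10.0)) = 1 / (1 − 0.6757) = 3.084
Loading dose = maintenance dose × R = 531 × 3.084 ≈ 1640 mg

1640 mg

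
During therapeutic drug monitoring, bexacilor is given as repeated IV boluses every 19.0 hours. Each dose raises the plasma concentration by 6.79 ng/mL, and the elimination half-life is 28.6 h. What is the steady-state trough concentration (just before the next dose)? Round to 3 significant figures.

11.6 ng/mL

k = ln 2 / 28.6 = 0.02424 h⁻¹
Fraction remaining after one interval: e^(−kτ) = e^(−0.02424 × 19.0) = 0.6310
R = 1 / (1 − 0.6310) = 2.710
Css,max = 6.79 × 2.710 = 18.40 ng/mL
Css,min = Css,max × e^(−kτ) = 18.40 × 0.6310 ≈ 11.6 ng/mL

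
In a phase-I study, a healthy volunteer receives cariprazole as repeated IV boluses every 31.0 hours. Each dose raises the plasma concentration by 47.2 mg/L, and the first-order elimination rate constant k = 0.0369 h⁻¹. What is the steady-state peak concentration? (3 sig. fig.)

Fraction remaining after one interval: e^(−kτ) = e^(−0.03690 × 31.0) = 0.3186
R = 1 / (1 − 0.3186) = 1.468
Css,max = 47.2 × 1.468 ≈ 69.3 mg/L

69.3 mg/L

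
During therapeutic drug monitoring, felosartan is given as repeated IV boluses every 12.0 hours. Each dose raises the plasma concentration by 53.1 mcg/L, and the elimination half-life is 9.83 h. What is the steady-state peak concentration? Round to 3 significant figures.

k = ln 2 / 9.83 = 0.07051 h⁻¹
Fraction remaining after one interval: e^(−kτ) = e^(−0.07051 × 12.0) = 0.4291
R = 1 / (1 − 0.4291) = 1.751
Css,max = 53.1 × 1.751 ≈ 93.0 mcg/L

93.0 mcg/L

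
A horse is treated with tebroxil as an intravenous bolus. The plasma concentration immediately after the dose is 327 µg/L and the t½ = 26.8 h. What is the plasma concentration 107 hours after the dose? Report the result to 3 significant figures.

k = ln 2 / 26.8 = 0.02586 h⁻¹
C(t) = C₀ e^(−kt) = 327 × e^(−0.02586 × 107) = 327 × e^(−2.767) = 327 × 0.06282 ≈ 20.5 µg/L

20.5 µg/L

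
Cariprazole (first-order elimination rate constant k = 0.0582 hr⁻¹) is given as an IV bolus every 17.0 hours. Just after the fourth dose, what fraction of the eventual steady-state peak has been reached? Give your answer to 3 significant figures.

0.981

f_n = 1 − e^(−nkτ) = 1 − e^(−4 × 0.05820 × 17.0) = 1 − e^(−3.958) = 1 − 0.01911 ≈ 0.981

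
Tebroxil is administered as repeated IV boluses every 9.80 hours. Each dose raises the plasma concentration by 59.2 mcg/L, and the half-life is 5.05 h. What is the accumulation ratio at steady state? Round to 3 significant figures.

1.35

k = ln 2 / 5.05 = 0.1373 h⁻¹
Fraction remaining after one interval: e^(−kτ) = e^(−0.1373 × 9.80) = 0.2605
R = 1 / (1 − 0.2605) = 1 / 0.7395 ≈ 1.35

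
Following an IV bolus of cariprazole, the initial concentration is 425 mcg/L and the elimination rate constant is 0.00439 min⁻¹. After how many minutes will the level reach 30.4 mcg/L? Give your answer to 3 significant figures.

601 minutes

C(t) = C₀ e^(−kt)  ⇒  t = ln(C₀/C) / k
t = ln(425/30.4) / 0.004390 = 2.638 / 0.004390 ≈ 601 minutes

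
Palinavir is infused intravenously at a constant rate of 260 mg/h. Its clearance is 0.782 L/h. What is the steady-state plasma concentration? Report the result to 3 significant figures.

332 µg/mL

Css = infusion rate / CL = 260 / 0.782 ≈ 332 µg/mL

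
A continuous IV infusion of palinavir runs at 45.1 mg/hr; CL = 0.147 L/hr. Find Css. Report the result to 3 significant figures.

Css = infusion rate / CL = 45.1 / 0.147 ≈ 307 µg/mL

307 µg/mL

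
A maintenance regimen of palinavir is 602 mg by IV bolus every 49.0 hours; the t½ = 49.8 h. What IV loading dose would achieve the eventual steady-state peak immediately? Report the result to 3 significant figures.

1220 mg

k = ln 2 / 49.8 = 0.01392 h⁻¹
Accumulation ratio R = 1 / (1 − e^(−kτ)) = 1 / (1 − e^(−0.01392×49.0)) = 1 / (1 − 0.5056) = 2.023
Loading dose = maintenance dose × R = 602 × 2.023 ≈ 1220 mg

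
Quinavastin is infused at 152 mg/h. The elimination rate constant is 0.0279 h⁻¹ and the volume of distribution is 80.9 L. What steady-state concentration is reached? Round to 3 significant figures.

CL = k · V = 0.0279 × 80.9 = 2.257 L/h
Css = rate / CL = 152 / 2.257 ≈ 67.3 µg/mL

67.3 µg/mL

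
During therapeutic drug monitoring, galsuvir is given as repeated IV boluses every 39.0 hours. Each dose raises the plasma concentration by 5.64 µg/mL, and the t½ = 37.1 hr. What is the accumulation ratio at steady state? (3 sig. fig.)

k = ln 2 / 37.1 = 0.01868 hr⁻¹
Fraction remaining after one interval: e^(−kτ) = e^(−0.01868 × 39.0) = 0.4826
R = 1 / (1 − 0.4826) = 1 / 0.5174 ≈ 1.93

1.93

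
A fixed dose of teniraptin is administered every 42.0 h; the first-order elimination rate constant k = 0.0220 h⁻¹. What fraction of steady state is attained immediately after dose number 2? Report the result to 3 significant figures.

f_n = 1 − e^(−nkτ) = 1 − e^(−2 × 0.02200 × 42.0) = 1 − e^(−1.848) = 1 − 0.1576 ≈ 0.842

0.842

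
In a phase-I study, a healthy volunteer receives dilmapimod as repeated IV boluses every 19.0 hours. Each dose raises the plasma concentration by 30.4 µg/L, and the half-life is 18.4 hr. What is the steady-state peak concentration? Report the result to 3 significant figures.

k = ln 2 / 18.4 = 0.03767 hr⁻¹
Fraction remaining after one interval: e^(−kτ) = e^(−0.03767 × 19.0) = 0.4888
R = 1 / (1 − 0.4888) = 1.956
Css,max = 30.4 × 1.956 ≈ 59.5 µg/L

59.5 µg/L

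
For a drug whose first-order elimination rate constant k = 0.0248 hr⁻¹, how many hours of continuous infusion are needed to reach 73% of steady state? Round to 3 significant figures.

f = 1 − e^(−kt)  ⇒  t = −ln(1 − f) / k
t = −ln(1 − 0.73) / 0.02480 = 1.309 / 0.02480 ≈ 52.8 hours

52.8 hours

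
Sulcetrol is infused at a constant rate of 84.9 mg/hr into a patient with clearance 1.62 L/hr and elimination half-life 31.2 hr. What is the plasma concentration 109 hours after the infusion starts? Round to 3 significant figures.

47.8 µg/mL

Css = rate / CL = 84.9 / 1.62 = 52.41 µg/mL
k = ln 2 / 31.2 = 0.02222 hr⁻¹
C(t) = Css (1 − e^(−kt)) = 52.41 × (1 − e^(−2.422)) = 52.41 × 0.9112 ≈ 47.8 µg/mL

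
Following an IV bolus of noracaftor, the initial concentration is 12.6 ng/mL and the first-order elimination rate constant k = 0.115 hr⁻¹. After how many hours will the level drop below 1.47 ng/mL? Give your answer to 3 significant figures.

C(t) = C₀ e^(−kt)  ⇒  t = ln(C₀/C) / k
t = ln(12.6/1.47) / 0.1150 = 2.148 / 0.1150 ≈ 18.7 hours

18.7 hours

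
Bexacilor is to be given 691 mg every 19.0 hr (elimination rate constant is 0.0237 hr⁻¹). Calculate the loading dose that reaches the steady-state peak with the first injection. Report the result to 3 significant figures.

Accumulation ratio R = 1 / (1 − e^(−kτ)) = 1 / (1 − e^(−0.02370×19.0)) = 1 / (1 − 0.6374) = 2.758
Loading dose = maintenance dose × R = 691 × 2.758 ≈ 1910 mg

1910 mg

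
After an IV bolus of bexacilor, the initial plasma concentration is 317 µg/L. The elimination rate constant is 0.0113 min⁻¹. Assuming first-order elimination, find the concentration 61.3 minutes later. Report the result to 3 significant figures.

C(t) = C₀ e^(−kt) = 317 × e^(−0.01130 × 61.3) = 317 × e^(−0.6927) = 317 × 0.5002 ≈ 159 µg/L

159 µg/L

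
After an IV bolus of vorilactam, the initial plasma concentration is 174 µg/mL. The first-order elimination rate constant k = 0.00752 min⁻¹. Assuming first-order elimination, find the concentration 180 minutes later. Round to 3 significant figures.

44.9 µg/mL

C(t) = C₀ e^(−kt) = 174 × e^(−0.007520 × 180) = 174 × e^(−1.354) = 174 × 0.2583 ≈ 44.9 µg/mL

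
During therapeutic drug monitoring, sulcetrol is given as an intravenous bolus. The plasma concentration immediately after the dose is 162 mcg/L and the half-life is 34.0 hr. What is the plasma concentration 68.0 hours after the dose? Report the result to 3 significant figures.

k = ln 2 / 34.0 = 0.02039 hr⁻¹
68.0 hr is 2.000 half-lives, so C = 162 × (1/2)^2.000 = 162 × 0.2500 ≈ 40.5 mcg/L

40.5 mcg/L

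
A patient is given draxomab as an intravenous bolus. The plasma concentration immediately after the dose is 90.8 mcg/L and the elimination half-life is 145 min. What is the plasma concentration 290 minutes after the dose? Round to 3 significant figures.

22.7 mcg/L

k = ln 2 / 145 = 0.004780 min⁻¹
C(t) = C₀ e^(−kt) = 90.8 × e^(−0.004780 × 290) = 90.8 × e^(−1.386) = 90.8 × 0.2500 ≈ 22.7 mcg/L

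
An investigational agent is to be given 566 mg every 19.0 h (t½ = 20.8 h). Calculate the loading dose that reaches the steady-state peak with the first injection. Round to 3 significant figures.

k = ln 2 / 20.8 = 0.03332 h⁻¹
Accumulation ratio R = 1 / (1 − e^(−kτ)) = 1 / (1 − e^(−0.03332×19.0)) = 1 / (1 − 0.5309) = 2.132
Loading dose = maintenance dose × R = 566 × 2.132 ≈ 1210 mg

1210 mg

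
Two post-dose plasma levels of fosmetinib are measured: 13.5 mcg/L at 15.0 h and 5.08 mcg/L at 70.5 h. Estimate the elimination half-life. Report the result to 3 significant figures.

k = ln(C₁/C₂) / (t₂ − t₁) = ln(13.5/5.08) / (70.5 − 15.0)
  = 0.9774 / 55.50 = 0.01761 h⁻¹
t½ = ln 2 / k = ln 2 / 0.01761 ≈ 39.4 hours

39.4 hours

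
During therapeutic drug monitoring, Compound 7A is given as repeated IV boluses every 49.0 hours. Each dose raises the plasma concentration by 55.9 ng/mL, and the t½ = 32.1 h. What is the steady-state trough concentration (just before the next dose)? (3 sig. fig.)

29.7 ng/mL

k = ln 2 / 32.1 = 0.02159 h⁻¹
Fraction remaining after one interval: e^(−kτ) = e^(−0.02159 × 49.0) = 0.3471
R = 1 / (1 − 0.3471) = 1.532
Css,max = 55.9 × 1.532 = 85.62 ng/mL
Css,min = Css,max × e^(−kτ) = 85.62 × 0.3471 ≈ 29.7 ng/mL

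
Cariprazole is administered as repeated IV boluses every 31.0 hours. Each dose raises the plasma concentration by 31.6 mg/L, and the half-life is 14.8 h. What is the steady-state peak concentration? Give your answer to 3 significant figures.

41.3 mg/L

k = ln 2 / 14.8 = 0.04683 h⁻¹
Fraction remaining after one interval: e^(−kτ) = e^(−0.04683 × 31.0) = 0.2341
R = 1 / (1 − 0.2341) = 1.306
Css,max = 31.6 × 1.306 ≈ 41.3 mg/L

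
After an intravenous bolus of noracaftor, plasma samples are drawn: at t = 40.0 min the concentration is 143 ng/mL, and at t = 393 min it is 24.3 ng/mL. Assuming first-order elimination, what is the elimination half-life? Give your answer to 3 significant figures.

k = ln(C₁/C₂) / (t₂ − t₁) = ln(143/24.3) / (393 − 40.0)
  = 1.772 / 353.0 = 0.005021 min⁻¹
t½ = ln 2 / k = ln 2 / 0.005021 ≈ 138 minutes

138 minutes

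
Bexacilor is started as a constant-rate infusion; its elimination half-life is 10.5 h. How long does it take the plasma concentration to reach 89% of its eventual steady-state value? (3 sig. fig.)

k = ln 2 / 10.5 = 0.06601 h⁻¹
f = 1 − e^(−kt)  ⇒  t = −ln(1 − f) / k
t = −ln(1 − 0.89) / 0.06601 = 2.207 / 0.06601 ≈ 33.4 hours

33.4 hours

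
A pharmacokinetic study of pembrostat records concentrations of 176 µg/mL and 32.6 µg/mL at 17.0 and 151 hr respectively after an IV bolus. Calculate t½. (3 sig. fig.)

55.1 hours

k = ln(C₁/C₂) / (t₂ − t₁) = ln(176/32.6) / (151 − 17.0)
  = 1.686 / 134.0 = 0.01258 hr⁻¹
t½ = ln 2 / k = ln 2 / 0.01258 ≈ 55.1 hours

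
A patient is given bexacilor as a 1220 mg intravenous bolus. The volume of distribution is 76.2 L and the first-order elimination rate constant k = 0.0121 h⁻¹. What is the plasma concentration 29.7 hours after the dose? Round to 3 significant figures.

C₀ = dose / V = 1220 / 76.2 = 16.01 mg/L
C(t) = C₀ e^(−kt) = 16.01 × e^(−0.01210 × 29.7) = 16.01 × e^(−0.3594) = 16.01 × 0.6981 ≈ 11.2 mg/L

11.2 mg/L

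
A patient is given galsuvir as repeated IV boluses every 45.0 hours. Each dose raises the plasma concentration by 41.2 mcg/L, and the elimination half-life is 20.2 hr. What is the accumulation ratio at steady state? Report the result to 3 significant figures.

1.27

k = ln 2 / 20.2 = 0.03431 hr⁻¹
Fraction remaining after one interval: e^(−kτ) = e^(−0.03431 × 45.0) = 0.2135
R = 1 / (1 − 0.2135) = 1 / 0.7865 ≈ 1.27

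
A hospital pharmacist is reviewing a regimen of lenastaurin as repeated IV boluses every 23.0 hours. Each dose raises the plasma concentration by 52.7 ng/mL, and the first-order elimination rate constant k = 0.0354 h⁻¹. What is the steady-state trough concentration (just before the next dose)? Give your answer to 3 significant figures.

41.9 ng/mL

Fraction remaining after one interval: e^(−kτ) = e^(−0.03540 × 23.0) = 0.4430
R = 1 / (1 − 0.4430) = 1.795
Css,max = 52.7 × 1.795 = 94.61 ng/mL
Css,min = Css,max × e^(−kτ) = 94.61 × 0.4430 ≈ 41.9 ng/mL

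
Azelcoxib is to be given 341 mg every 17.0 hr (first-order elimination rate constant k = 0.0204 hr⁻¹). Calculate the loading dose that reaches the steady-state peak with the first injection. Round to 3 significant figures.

1160 mg

Accumulation ratio R = 1 / (1 − e^(−kτ)) = 1 / (1 − e^(−0.02040×17.0)) = 1 / (1 − 0.7069) = 3.412
Loading dose = maintenance dose × R = 341 × 3.412 ≈ 1160 mg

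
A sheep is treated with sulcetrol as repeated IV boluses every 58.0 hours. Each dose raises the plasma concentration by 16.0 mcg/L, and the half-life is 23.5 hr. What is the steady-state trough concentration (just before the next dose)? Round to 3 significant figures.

3.53 mcg/L

k = ln 2 / 23.5 = 0.02950 hr⁻¹
Fraction remaining after one interval: e^(−kτ) = e^(−0.02950 × 58.0) = 0.1807
R = 1 / (1 − 0.1807) = 1.221
Css,max = 16.0 × 1.221 = 19.53 mcg/L
Css,min = Css,max × e^(−kτ) = 19.53 × 0.1807 ≈ 3.53 mcg/L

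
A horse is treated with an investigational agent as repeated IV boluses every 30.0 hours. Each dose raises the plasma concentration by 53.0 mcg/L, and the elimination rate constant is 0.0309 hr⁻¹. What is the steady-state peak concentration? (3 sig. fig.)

Fraction remaining after one interval: e^(−kτ) = e^(−0.03090 × 30.0) = 0.3957
R = 1 / (1 − 0.3957) = 1.655
Css,max = 53.0 × 1.655 ≈ 87.7 mcg/L

87.7 mcg/L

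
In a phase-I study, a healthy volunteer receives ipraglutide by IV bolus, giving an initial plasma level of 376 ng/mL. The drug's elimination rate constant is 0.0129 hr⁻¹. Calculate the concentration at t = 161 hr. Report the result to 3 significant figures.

C(t) = C₀ e^(−kt) = 376 × e^(−0.01290 × 161) = 376 × e^(−2.077) = 376 × 0.1253 ≈ 47.1 ng/mL

47.1 ng/mL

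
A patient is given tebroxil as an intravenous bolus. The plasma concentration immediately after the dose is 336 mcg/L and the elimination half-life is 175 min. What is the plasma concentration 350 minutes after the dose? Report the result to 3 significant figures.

k = ln 2 / 175 = 0.003961 min⁻¹
350 min is 2.000 half-lives, so C = 336 × (1/2)^2.000 = 336 × 0.2500 ≈ 84.0 mcg/L

84.0 mcg/L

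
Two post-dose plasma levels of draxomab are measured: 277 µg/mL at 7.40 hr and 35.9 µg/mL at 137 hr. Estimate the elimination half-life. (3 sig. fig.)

k = ln(C₁/C₂) / (t₂ − t₁) = ln(277/35.9) / (137 − 7.40)
  = 2.043 / 129.6 = 0.01577 hr⁻¹
t½ = ln 2 / k = ln 2 / 0.01577 ≈ 44.0 hours

44.0 hours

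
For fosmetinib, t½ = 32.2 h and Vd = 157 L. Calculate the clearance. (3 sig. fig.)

k = ln 2 / t½ = ln 2 / 32.2 = 0.02153 h⁻¹
CL = k · V = 0.02153 × 157 ≈ 3.38 L/h

3.38 L/h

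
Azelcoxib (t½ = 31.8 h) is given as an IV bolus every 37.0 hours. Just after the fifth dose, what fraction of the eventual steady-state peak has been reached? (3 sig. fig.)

k = ln 2 / 31.8 = 0.02180 h⁻¹
f_n = 1 − e^(−nkτ) = 1 − e^(−5 × 0.02180 × 37.0) = 1 − e^(−4.032) = 1 − 0.01773 ≈ 0.982

0.982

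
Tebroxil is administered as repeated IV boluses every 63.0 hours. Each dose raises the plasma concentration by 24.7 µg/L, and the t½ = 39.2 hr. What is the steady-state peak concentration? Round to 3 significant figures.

36.8 µg/L

k = ln 2 / 39.2 = 0.01768 hr⁻¹
Fraction remaining after one interval: e^(−kτ) = e^(−0.01768 × 63.0) = 0.3282
R = 1 / (1 − 0.3282) = 1.489
Css,max = 24.7 × 1.489 ≈ 36.8 µg/L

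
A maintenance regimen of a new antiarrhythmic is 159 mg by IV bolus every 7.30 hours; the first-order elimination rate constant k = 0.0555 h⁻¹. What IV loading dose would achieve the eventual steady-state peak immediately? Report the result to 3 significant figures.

477 mg

Accumulation ratio R = 1 / (1 − e^(−kτ)) = 1 / (1 − e^(−0.05550×7.30)) = 1 / (1 − 0.6669) = 3.002
Loading dose = maintenance dose × R = 159 × 3.002 ≈ 477 mg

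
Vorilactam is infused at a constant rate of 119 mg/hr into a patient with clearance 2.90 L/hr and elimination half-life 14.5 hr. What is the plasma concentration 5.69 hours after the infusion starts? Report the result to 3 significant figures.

Css = rate / CL = 119 / 2.90 = 41.03 µg/mL
k = ln 2 / 14.5 = 0.04780 hr⁻¹
C(t) = Css (1 − e^(−kt)) = 41.03 × (1 − e^(−0.2720)) = 41.03 × 0.2381 ≈ 9.77 µg/mL

9.77 µg/mL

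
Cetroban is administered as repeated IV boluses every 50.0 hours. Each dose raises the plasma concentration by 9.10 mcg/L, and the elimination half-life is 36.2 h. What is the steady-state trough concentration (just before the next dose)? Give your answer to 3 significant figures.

5.67 mcg/L

k = ln 2 / 36.2 = 0.01915 h⁻¹
Fraction remaining after one interval: e^(−kτ) = e^(−0.01915 × 50.0) = 0.3839
R = 1 / (1 − 0.3839) = 1.623
Css,max = 9.10 × 1.623 = 14.77 mcg/L
Css,min = Css,max × e^(−kτ) = 14.77 × 0.3839 ≈ 5.67 mcg/L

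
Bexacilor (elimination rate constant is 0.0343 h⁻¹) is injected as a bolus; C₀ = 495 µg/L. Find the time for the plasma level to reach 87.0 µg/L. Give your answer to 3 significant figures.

C(t) = C₀ e^(−kt)  ⇒  t = ln(C₀/C) / k
t = ln(495/87.0) / 0.03430 = 1.739 / 0.03430 ≈ 50.7 hours

50.7 hours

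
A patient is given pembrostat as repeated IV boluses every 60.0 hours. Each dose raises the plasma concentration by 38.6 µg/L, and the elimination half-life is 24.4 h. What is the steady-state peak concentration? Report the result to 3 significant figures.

k = ln 2 / 24.4 = 0.02841 h⁻¹
Fraction remaining after one interval: e^(−kτ) = e^(−0.02841 × 60.0) = 0.1819
R = 1 / (1 − 0.1819) = 1.222
Css,max = 38.6 × 1.222 ≈ 47.2 µg/L

47.2 µg/L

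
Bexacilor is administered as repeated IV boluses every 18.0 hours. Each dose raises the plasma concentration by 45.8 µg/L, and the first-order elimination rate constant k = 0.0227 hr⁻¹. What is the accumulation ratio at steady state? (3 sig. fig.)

Fraction remaining after one interval: e^(−kτ) = e^(−0.02270 × 18.0) = 0.6646
R = 1 / (1 − 0.6646) = 1 / 0.3354 ≈ 2.98

2.98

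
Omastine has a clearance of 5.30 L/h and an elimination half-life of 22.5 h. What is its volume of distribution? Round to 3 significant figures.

172 L

k = ln 2 / t½ = ln 2 / 22.5 = 0.03081 h⁻¹
V = CL / k = 5.30 / 0.03081 ≈ 172 L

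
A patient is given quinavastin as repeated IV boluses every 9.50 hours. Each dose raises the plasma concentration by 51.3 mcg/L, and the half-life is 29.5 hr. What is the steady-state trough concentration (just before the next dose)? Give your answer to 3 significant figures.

k = ln 2 / 29.5 = 0.02350 hr⁻¹
Fraction remaining after one interval: e^(−kτ) = e^(−0.02350 × 9.50) = 0.7999
R = 1 / (1 − 0.7999) = 4.999
Css,max = 51.3 × 4.999 = 256.4 mcg/L
Css,min = Css,max × e^(−kτ) = 256.4 × 0.7999 ≈ 205 mcg/L

205 mcg/L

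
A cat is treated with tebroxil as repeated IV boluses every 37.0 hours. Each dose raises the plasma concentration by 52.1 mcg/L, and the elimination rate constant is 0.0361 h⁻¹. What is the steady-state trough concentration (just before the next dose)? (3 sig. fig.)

18.6 mcg/L

Fraction remaining after one interval: e^(−kτ) = e^(−0.03610 × 37.0) = 0.2630
R = 1 / (1 − 0.2630) = 1.357
Css,max = 52.1 × 1.357 = 70.69 mcg/L
Css,min = Css,max × e^(−kτ) = 70.69 × 0.2630 ≈ 18.6 mcg/L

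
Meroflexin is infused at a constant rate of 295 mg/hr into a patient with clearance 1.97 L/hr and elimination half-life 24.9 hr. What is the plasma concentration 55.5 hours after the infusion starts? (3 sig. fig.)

118 mg/L

Css = rate / CL = 295 / 1.97 = 149.7 mg/L
k = ln 2 / 24.9 = 0.02784 hr⁻¹
C(t) = Css (1 − e^(−kt)) = 149.7 × (1 − e^(−1.545)) = 149.7 × 0.7867 ≈ 118 mg/L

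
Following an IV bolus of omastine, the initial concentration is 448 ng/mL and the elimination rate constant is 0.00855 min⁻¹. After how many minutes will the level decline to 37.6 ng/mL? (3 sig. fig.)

290 minutes

C(t) = C₀ e^(−kt)  ⇒  t = ln(C₀/C) / k
t = ln(448/37.6) / 0.008550 = 2.478 / 0.008550 ≈ 290 minutes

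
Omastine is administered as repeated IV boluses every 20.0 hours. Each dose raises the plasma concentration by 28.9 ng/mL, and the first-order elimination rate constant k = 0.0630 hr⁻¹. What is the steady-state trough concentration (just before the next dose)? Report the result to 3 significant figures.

11.4 ng/mL

Fraction remaining after one interval: e^(−kτ) = e^(−0.06300 × 20.0) = 0.2837
R = 1 / (1 − 0.2837) = 1.396
Css,max = 28.9 × 1.396 = 40.34 ng/mL
Css,min = Css,max × e^(−kτ) = 40.34 × 0.2837 ≈ 11.4 ng/mL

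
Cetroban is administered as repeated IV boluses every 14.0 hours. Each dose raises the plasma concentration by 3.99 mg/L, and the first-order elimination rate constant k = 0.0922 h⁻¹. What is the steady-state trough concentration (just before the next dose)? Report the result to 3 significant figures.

1.51 mg/L

Fraction remaining after one interval: e^(−kτ) = e^(−0.09220 × 14.0) = 0.2751
R = 1 / (1 − 0.2751) = 1.379
Css,max = 3.99 × 1.379 = 5.504 mg/L
Css,min = Css,max × e^(−kτ) = 5.504 × 0.2751 ≈ 1.51 mg/L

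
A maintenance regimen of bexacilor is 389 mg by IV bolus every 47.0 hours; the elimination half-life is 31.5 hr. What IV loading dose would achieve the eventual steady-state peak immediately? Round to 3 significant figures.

604 mg

k = ln 2 / 31.5 = 0.02200 hr⁻¹
Accumulation ratio R = 1 / (1 − e^(−kτ)) = 1 / (1 − e^(−0.02200×47.0)) = 1 / (1 − 0.3555) = 1.552
Loading dose = maintenance dose × R = 389 × 1.552 ≈ 604 mg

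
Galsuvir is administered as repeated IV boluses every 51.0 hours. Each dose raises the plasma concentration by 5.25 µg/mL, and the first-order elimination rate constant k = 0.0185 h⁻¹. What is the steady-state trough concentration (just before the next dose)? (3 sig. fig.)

Fraction remaining after one interval: e^(−kτ) = e^(−0.01850 × 51.0) = 0.3893
R = 1 / (1 − 0.3893) = 1.637
Css,max = 5.25 × 1.637 = 8.596 µg/mL
Css,min = Css,max × e^(−kτ) = 8.596 × 0.3893 ≈ 3.35 µg/mL

3.35 µg/mL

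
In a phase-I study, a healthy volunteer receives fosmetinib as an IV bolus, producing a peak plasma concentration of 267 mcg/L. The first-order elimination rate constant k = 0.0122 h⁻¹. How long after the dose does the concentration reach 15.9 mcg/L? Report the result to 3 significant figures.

231 hours

C(t) = C₀ e^(−kt)  ⇒  t = ln(C₀/C) / k
t = ln(267/15.9) / 0.01220 = 2.821 / 0.01220 ≈ 231 hours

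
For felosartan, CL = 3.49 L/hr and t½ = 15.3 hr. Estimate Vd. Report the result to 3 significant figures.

k = ln 2 / t½ = ln 2 / 15.3 = 0.04530 hr⁻¹
V = CL / k = 3.49 / 0.04530 ≈ 77.0 L

77.0 L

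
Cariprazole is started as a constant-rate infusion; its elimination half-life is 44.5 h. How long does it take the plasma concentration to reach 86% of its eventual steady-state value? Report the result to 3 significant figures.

126 hours

k = ln 2 / 44.5 = 0.01558 h⁻¹
f = 1 − e^(−kt)  ⇒  t = −ln(1 − f) / k
t = −ln(1 − 0.86) / 0.01558 = 1.966 / 0.01558 ≈ 126 hours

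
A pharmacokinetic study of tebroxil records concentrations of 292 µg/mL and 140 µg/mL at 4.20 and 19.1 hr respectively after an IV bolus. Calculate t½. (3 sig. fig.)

k = ln(C₁/C₂) / (t₂ − t₁) = ln(292/140) / (19.1 − 4.20)
  = 0.7351 / 14.90 = 0.04934 hr⁻¹
t½ = ln 2 / k = ln 2 / 0.04934 ≈ 14.0 hours

14.0 hours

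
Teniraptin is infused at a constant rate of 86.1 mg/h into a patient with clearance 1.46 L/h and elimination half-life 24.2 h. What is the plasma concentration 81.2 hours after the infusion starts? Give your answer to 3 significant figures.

Css = rate / CL = 86.1 / 1.46 = 58.97 mg/L
k = ln 2 / 24.2 = 0.02864 h⁻¹
C(t) = Css (1 − e^(−kt)) = 58.97 × (1 − e^(−2.326)) = 58.97 × 0.9023 ≈ 53.2 mg/L

53.2 mg/L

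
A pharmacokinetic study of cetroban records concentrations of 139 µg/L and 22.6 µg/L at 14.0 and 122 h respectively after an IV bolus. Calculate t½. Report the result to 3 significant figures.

41.2 hours

k = ln(C₁/C₂) / (t₂ − t₁) = ln(139/22.6) / (122 − 14.0)
  = 1.817 / 108.0 = 0.01682 h⁻¹
t½ = ln 2 / k = ln 2 / 0.01682 ≈ 41.2 hours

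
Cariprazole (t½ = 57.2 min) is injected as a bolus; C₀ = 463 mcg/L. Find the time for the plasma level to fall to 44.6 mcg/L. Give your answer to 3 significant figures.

k = ln 2 / 57.2 = 0.01212 min⁻¹
C(t) = C₀ e^(−kt)  ⇒  t = ln(C₀/C) / k
t = ln(463/44.6) / 0.01212 = 2.340 / 0.01212 ≈ 193 minutes

193 minutes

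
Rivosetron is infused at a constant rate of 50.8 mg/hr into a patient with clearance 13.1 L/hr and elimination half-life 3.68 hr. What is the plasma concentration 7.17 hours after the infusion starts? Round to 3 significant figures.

2.87 mg/L

Css = rate / CL = 50.8 / 13.1 = 3.878 mg/L
k = ln 2 / 3.68 = 0.1884 hr⁻¹
C(t) = Css (1 − e^(−kt)) = 3.878 × (1 − e^(−1.351)) = 3.878 × 0.7409 ≈ 2.87 mg/L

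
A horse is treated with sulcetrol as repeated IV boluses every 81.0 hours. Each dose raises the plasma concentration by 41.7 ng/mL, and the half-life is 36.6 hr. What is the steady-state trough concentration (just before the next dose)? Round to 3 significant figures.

k = ln 2 / 36.6 = 0.01894 hr⁻¹
Fraction remaining after one interval: e^(−kτ) = e^(−0.01894 × 81.0) = 0.2157
R = 1 / (1 − 0.2157) = 1.275
Css,max = 41.7 × 1.275 = 53.17 ng/mL
Css,min = Css,max × e^(−kτ) = 53.17 × 0.2157 ≈ 11.5 ng/mL

11.5 ng/mL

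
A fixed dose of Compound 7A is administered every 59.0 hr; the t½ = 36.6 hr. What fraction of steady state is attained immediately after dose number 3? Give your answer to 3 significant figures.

k = ln 2 / 36.6 = 0.01894 hr⁻¹
f_n = 1 − e^(−nkτ) = 1 − e^(−3 × 0.01894 × 59.0) = 1 − e^(−3.352) = 1 − 0.03501 ≈ 0.965

0.965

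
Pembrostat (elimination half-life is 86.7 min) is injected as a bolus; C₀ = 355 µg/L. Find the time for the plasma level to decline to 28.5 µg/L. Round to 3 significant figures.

k = ln 2 / 86.7 = 0.007995 min⁻¹
C(t) = C₀ e^(−kt)  ⇒  t = ln(C₀/C) / k
t = ln(355/28.5) / 0.007995 = 2.522 / 0.007995 ≈ 315 minutes

315 minutes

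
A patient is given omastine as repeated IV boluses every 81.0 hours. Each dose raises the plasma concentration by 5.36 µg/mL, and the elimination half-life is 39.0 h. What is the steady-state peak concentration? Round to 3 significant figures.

7.03 µg/mL

k = ln 2 / 39.0 = 0.01777 h⁻¹
Fraction remaining after one interval: e^(−kτ) = e^(−0.01777 × 81.0) = 0.2370
R = 1 / (1 − 0.2370) = 1.311
Css,max = 5.36 × 1.311 ≈ 7.03 µg/mL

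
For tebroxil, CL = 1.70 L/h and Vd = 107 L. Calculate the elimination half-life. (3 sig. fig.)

43.6 hours

k = CL / V = 1.70 / 107 = 0.01589 h⁻¹
t½ = ln 2 / k = ln 2 / 0.01589 ≈ 43.6 hours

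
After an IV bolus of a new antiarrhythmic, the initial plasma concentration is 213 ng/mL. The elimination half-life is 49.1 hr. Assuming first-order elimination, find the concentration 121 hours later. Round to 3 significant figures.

k = ln 2 / 49.1 = 0.01412 hr⁻¹
121 hr is 2.464 half-lives, so C = 213 × (1/2)^2.464 = 213 × 0.1812 ≈ 38.6 ng/mL

38.6 ng/mL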